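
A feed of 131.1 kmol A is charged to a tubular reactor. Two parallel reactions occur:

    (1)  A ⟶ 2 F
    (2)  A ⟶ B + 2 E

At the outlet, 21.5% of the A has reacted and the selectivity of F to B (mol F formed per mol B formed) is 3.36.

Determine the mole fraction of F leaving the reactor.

Conversion of A: A consumed = 0.215 × 131.1 = 28.19 kmol = 1ξ₁ + 1ξ₂.
Selectivity: 2ξ₁ / (1ξ₂) = 3.36 → ξ₁ = 1.68 ξ₂.
Substitute: (1·1.68 + 1) ξ₂ = 28.19 → ξ₂ = 10.52 kmol, ξ₁ = 17.67 kmol.
Outlet amounts (n = n₀ + Σ ν·ξ):
  A: 131.1 − 1(17.67) − 1(10.52) = 102.9
  F: 0 + 2(17.67) = 35.34
  B: 0 + 1(10.52) = 10.52
  E: 0 + 2(10.52) = 21.03
Total out = 169.8 kmol; y_F = 35.34 / 169.8 = 0.2081.

0.208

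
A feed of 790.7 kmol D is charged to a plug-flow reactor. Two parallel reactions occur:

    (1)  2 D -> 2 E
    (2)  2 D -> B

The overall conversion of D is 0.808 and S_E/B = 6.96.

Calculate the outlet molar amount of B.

Conversion of D: D consumed = 0.808 × 790.7 = 638.9 kmol = 2ξ₁ + 2ξ₂.
Selectivity: 2ξ₁ / (1ξ₂) = 6.96 → ξ₁ = 3.48 ξ₂.
Substitute: (2·3.48 + 2) ξ₂ = 638.9 → ξ₂ = 71.3 kmol, ξ₁ = 248.1 kmol.
Outlet amounts (n = n₀ + Σ ν·ξ):
  D: 790.7 − 2(248.1) − 2(71.3) = 151.8
  E: 0 + 2(248.1) = 496.3
  B: 0 + 1(71.3) = 71.3

71.3 kmol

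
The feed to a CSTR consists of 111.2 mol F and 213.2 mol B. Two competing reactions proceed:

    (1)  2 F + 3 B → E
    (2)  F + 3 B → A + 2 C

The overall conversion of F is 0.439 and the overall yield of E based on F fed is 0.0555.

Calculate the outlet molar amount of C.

72.9 mol

Yield of E: 1ξ₁ / 111.2 = 0.0555 → ξ₁ = 6.172 mol.
Conversion of F: 2ξ₁ + 1ξ₂ = 0.439 × 111.2 = 48.82 → ξ₂ = 36.47 mol.
Outlet amounts (n = n₀ + Σ ν·ξ):
  F: 111.2 − 2(6.172) − 1(36.47) = 62.38
  B: 213.2 − 3(6.172) − 3(36.47) = 85.26
  E: 0 + 1(6.172) = 6.172
  A: 0 + 1(36.47) = 36.47
  C: 0 + 2(36.47) = 72.95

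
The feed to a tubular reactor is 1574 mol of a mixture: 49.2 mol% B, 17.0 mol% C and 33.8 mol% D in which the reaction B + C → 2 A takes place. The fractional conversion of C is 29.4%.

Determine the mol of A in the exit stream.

157 mol

C reacted = 0.294 × 267.6 = 78.67 mol; ν_C = −1, so ξ = 78.67/1 = 78.67 mol.
Outlet amounts (n = n₀ + ν ξ):
  B: 774.4 − 1(78.67) = 695.7
  C: 267.6 − 1(78.67) = 188.9
  A: 0 + 2(78.67) = 157.3
  D: 532 (inert)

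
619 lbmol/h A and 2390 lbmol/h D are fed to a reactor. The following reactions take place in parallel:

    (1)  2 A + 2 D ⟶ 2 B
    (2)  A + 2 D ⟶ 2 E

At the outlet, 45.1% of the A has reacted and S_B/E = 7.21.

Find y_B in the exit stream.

Conversion of A: A consumed = 0.451 × 619 = 279.2 lbmol/h = 2ξ₁ + 1ξ₂.
Selectivity: 2ξ₁ / (2ξ₂) = 7.21 → ξ₁ = 7.21 ξ₂.
Substitute: (2·7.21 + 1) ξ₂ = 279.2 → ξ₂ = 18.1 lbmol/h, ξ₁ = 130.5 lbmol/h.
Outlet amounts (n = n₀ + Σ ν·ξ):
  A: 619 − 2(130.5) − 1(18.1) = 339.8
  D: 2390 − 2(130.5) − 2(18.1) = 2093
  B: 0 + 2(130.5) = 261.1
  E: 0 + 2(18.1) = 36.21
Total out = 2730 lbmol/h; y_B = 261.1 / 2730 = 0.09563.

0.0956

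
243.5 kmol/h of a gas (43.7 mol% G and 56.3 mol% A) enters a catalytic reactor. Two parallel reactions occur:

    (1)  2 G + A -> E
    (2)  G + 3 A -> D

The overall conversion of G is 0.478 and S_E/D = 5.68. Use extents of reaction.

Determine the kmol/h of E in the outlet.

23.4 kmol/h

Conversion of G: G consumed = 0.478 × 106.4 = 50.86 kmol/h = 2ξ₁ + 1ξ₂.
Selectivity: 1ξ₁ / (1ξ₂) = 5.68 → ξ₁ = 5.68 ξ₂.
Substitute: (2·5.68 + 1) ξ₂ = 50.86 → ξ₂ = 4.115 kmol/h, ξ₁ = 23.37 kmol/h.
Outlet amounts (n = n₀ + Σ ν·ξ):
  G: 106.4 − 2(23.37) − 1(4.115) = 55.55
  A: 137.1 − 1(23.37) − 3(4.115) = 101.4
  E: 0 + 1(23.37) = 23.37
  D: 0 + 1(4.115) = 4.115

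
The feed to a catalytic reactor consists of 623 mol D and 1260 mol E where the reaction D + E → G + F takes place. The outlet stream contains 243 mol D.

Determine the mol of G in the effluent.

380 mol

For D: n = n₀ − 1ξ → 243 = 623 − 1ξ, giving ξ = 380 mol.
Outlet amounts (n = n₀ + ν ξ):
  D: 623 − 1(380) = 243
  E: 1260 − 1(380) = 880
  G: 0 + 1(380) = 380
  F: 0 + 1(380) = 380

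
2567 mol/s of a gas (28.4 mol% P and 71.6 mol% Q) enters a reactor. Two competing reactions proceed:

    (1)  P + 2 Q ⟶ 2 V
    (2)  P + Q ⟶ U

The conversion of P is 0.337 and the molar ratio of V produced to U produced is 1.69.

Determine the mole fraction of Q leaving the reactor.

0.637

Conversion of P: P consumed = 0.337 × 729 = 245.7 mol/s = 1ξ₁ + 1ξ₂.
Selectivity: 2ξ₁ / (1ξ₂) = 1.69 → ξ₁ = 0.845 ξ₂.
Substitute: (1·0.845 + 1) ξ₂ = 245.7 → ξ₂ = 133.2 mol/s, ξ₁ = 112.5 mol/s.
Outlet amounts (n = n₀ + Σ ν·ξ):
  P: 729 − 1(112.5) − 1(133.2) = 483.3
  Q: 1838 − 2(112.5) − 1(133.2) = 1480
  V: 0 + 2(112.5) = 225
  U: 0 + 1(133.2) = 133.2
Total out = 2321 mol/s; y_Q = 1480 / 2321 = 0.6375.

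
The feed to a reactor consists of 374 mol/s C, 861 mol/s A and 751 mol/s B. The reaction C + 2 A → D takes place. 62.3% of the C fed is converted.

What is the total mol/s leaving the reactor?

1520 mol/s

C reacted = 0.623 × 374 = 233 mol/s; ν_C = −1, so ξ = 233/1 = 233 mol/s.
Outlet amounts (n = n₀ + ν ξ):
  C: 374 − 1(233) = 141
  A: 861 − 2(233) = 395
  D: 0 + 1(233) = 233
  B: 751 (inert)
Total out = 141 + 395 + 233 + 751 = 1520 mol/s.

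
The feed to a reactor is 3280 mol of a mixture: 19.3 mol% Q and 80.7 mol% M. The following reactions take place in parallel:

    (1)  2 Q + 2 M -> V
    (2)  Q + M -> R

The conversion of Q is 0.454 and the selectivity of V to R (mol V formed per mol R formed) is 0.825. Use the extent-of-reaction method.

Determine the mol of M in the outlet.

Conversion of Q: Q consumed = 0.454 × 633 = 287.4 mol = 2ξ₁ + 1ξ₂.
Selectivity: 1ξ₁ / (1ξ₂) = 0.825 → ξ₁ = 0.825 ξ₂.
Substitute: (2·0.825 + 1) ξ₂ = 287.4 → ξ₂ = 108.5 mol, ξ₁ = 89.47 mol.
Outlet amounts (n = n₀ + Σ ν·ξ):
  Q: 633 − 2(89.47) − 1(108.5) = 345.6
  M: 2647 − 2(89.47) − 1(108.5) = 2360
  V: 0 + 1(89.47) = 89.47
  R: 0 + 1(108.5) = 108.5

2360 mol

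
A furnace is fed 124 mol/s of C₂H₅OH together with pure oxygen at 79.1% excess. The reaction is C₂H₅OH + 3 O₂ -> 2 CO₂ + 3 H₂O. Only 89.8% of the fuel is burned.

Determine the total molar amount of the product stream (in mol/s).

902 mol/s

Stoichiometric O₂ = 3 × 124 = 372 mol/s; O₂ fed = 372 × 1.791 = 666.3 mol/s.
Fuel reacted = 0.898 × 124 → ξ = 111.4 mol/s.
Outlet (n = n₀ + ν ξ):
  C₂H₅OH: 124 − 1(111.4) = 12.65
  O₂: 666.3 − 3(111.4) = 332.2
  CO₂: 0 + 2(111.4) = 222.7
  H₂O: 0 + 3(111.4) = 334.1
Total out = 12.65 + 332.2 + 222.7 + 334.1 = 901.6 mol/s.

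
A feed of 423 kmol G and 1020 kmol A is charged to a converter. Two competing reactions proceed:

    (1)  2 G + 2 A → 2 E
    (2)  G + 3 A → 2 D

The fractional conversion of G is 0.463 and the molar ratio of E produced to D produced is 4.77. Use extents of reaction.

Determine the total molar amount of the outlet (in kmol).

1230 kmol

Conversion of G: G consumed = 0.463 × 423 = 195.8 kmol = 2ξ₁ + 1ξ₂.
Selectivity: 2ξ₁ / (2ξ₂) = 4.77 → ξ₁ = 4.77 ξ₂.
Substitute: (2·4.77 + 1) ξ₂ = 195.8 → ξ₂ = 18.58 kmol, ξ₁ = 88.63 kmol.
Outlet amounts (n = n₀ + Σ ν·ξ):
  G: 423 − 2(88.63) − 1(18.58) = 227.2
  A: 1020 − 2(88.63) − 3(18.58) = 787
  E: 0 + 2(88.63) = 177.3
  D: 0 + 2(18.58) = 37.16
Total out = 227.2 + 787 + 177.3 + 37.16 = 1229 kmol.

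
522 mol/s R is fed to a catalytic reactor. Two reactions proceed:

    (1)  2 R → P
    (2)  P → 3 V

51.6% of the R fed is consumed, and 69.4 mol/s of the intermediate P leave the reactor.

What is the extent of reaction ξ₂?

Conversion of R: R consumed = 2ξ₁ = 0.516 × 522 → ξ₁ = 134.7 mol/s.
P balance: n_P = 0 + 1ξ₁ − 1ξ₂ = 69.4 → ξ₂ = (1·134.7 − 69.4)/1 = 65.28 mol/s.
Outlet amounts (n = n₀ + Σ ν·ξ):
  R: 522 − 2(134.7) = 252.6
  P: 0 + 1(134.7) − 1(65.28) = 69.4
  V: 0 + 3(65.28) = 195.8

ξ₂ = 65.3 mol/s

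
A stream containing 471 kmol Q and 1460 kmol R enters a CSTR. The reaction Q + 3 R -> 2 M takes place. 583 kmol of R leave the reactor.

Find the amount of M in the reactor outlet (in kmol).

For R: n = n₀ − 3ξ → 583 = 1460 − 3ξ, giving ξ = 292.3 kmol.
Outlet amounts (n = n₀ + ν ξ):
  Q: 471 − 1(292.3) = 178.7
  R: 1460 − 3(292.3) = 583
  M: 0 + 2(292.3) = 584.7

585 kmol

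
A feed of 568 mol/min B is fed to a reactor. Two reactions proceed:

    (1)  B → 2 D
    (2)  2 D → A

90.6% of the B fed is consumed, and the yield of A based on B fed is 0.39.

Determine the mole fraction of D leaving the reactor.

0.681

Conversion of B: B consumed = 1ξ₁ = 0.906 × 568 → ξ₁ = 514.6 mol/min.
Yield of A: 1ξ₂ / 568 = 0.39 → ξ₂ = 221.5 mol/min.
Outlet amounts (n = n₀ + Σ ν·ξ):
  B: 568 − 1(514.6) = 53.39
  D: 0 + 2(514.6) − 2(221.5) = 586.2
  A: 0 + 1(221.5) = 221.5
Total out = 861.1 mol/min; y_D = 586.2 / 861.1 = 0.6807.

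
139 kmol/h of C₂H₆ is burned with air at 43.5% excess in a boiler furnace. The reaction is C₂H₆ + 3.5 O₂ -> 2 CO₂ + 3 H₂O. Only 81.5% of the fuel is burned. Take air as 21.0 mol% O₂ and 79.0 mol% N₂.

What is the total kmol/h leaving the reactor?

Stoichiometric O₂ = 3.5 × 139 = 486.5 kmol/h; O₂ fed = 486.5 × 1.435 = 698.1 kmol/h.
N₂ fed = 698.1 × 79/21 = 2626 kmol/h.
Fuel reacted = 0.815 × 139 → ξ = 113.3 kmol/h.
Outlet (n = n₀ + ν ξ):
  C₂H₆: 139 − 1(113.3) = 25.72
  O₂: 698.1 − 3.5(113.3) = 301.6
  N₂: 2626 (inert)
  CO₂: 0 + 2(113.3) = 226.6
  H₂O: 0 + 3(113.3) = 339.9
Total out = 25.72 + 301.6 + 2626 + 226.6 + 339.9 = 3520 kmol/h.

3520 kmol/h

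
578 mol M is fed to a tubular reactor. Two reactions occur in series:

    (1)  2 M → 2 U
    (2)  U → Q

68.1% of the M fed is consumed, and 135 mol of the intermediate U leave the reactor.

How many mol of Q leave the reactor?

Conversion of M: M consumed = 2ξ₁ = 0.681 × 578 → ξ₁ = 196.8 mol.
U balance: n_U = 0 + 2ξ₁ − 1ξ₂ = 135 → ξ₂ = (2·196.8 − 135)/1 = 258.6 mol.
Outlet amounts (n = n₀ + Σ ν·ξ):
  M: 578 − 2(196.8) = 184.4
  U: 0 + 2(196.8) − 1(258.6) = 135
  Q: 0 + 1(258.6) = 258.6

259 mol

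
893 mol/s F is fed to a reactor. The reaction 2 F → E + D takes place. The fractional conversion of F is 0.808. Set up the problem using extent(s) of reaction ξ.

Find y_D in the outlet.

F reacted = 0.808 × 893 = 721.5 mol/s; ν_F = −2, so ξ = 721.5/2 = 360.8 mol/s.
Outlet amounts (n = n₀ + ν ξ):
  F: 893 − 2(360.8) = 171.5
  E: 0 + 1(360.8) = 360.8
  D: 0 + 1(360.8) = 360.8
Total out = 893 mol/s; y_D = 360.8 / 893 = 0.404.

0.404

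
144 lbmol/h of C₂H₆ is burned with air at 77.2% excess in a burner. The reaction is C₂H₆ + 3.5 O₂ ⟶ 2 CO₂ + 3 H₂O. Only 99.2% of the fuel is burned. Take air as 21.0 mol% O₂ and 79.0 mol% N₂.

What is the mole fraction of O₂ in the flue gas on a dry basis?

Stoichiometric O₂ = 3.5 × 144 = 504 lbmol/h; O₂ fed = 504 × 1.772 = 893.1 lbmol/h.
N₂ fed = 893.1 × 79/21 = 3360 lbmol/h.
Fuel reacted = 0.992 × 144 → ξ = 142.8 lbmol/h.
Outlet (n = n₀ + ν ξ):
  C₂H₆: 144 − 1(142.8) = 1.152
  O₂: 893.1 − 3.5(142.8) = 393.1
  N₂: 3360 (inert)
  CO₂: 0 + 2(142.8) = 285.7
  H₂O: 0 + 3(142.8) = 428.5
Dry total = 4040 lbmol/h; y_O₂ (dry) = 393.1 / 4040 = 0.09731.

0.0973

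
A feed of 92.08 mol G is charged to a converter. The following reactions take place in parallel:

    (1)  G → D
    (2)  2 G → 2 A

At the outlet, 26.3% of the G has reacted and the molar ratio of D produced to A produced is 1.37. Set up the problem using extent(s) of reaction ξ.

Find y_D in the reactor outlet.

Conversion of G: G consumed = 0.263 × 92.08 = 24.22 mol = 1ξ₁ + 2ξ₂.
Selectivity: 1ξ₁ / (2ξ₂) = 1.37 → ξ₁ = 2.74 ξ₂.
Substitute: (1·2.74 + 2) ξ₂ = 24.22 → ξ₂ = 5.109 mol, ξ₁ = 14 mol.
Outlet amounts (n = n₀ + Σ ν·ξ):
  G: 92.08 − 1(14) − 2(5.109) = 67.86
  D: 0 + 1(14) = 14
  A: 0 + 2(5.109) = 10.22
Total out = 92.08 mol; y_D = 14 / 92.08 = 0.152.

0.152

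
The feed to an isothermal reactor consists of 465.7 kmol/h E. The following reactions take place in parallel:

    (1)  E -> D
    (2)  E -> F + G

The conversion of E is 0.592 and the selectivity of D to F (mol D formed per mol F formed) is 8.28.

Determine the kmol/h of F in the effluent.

Conversion of E: E consumed = 0.592 × 465.7 = 275.7 kmol/h = 1ξ₁ + 1ξ₂.
Selectivity: 1ξ₁ / (1ξ₂) = 8.28 → ξ₁ = 8.28 ξ₂.
Substitute: (1·8.28 + 1) ξ₂ = 275.7 → ξ₂ = 29.71 kmol/h, ξ₁ = 246 kmol/h.
Outlet amounts (n = n₀ + Σ ν·ξ):
  E: 465.7 − 1(246) − 1(29.71) = 190
  D: 0 + 1(246) = 246
  F: 0 + 1(29.71) = 29.71
  G: 0 + 1(29.71) = 29.71

29.7 kmol/h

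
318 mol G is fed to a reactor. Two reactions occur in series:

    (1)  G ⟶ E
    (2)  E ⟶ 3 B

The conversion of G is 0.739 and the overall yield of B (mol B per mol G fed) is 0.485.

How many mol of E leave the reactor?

184 mol

Conversion of G: G consumed = 1ξ₁ = 0.739 × 318 → ξ₁ = 235 mol.
Yield of B: 3ξ₂ / 318 = 0.485 → ξ₂ = 51.41 mol.
Outlet amounts (n = n₀ + Σ ν·ξ):
  G: 318 − 1(235) = 83
  E: 0 + 1(235) − 1(51.41) = 183.6
  B: 0 + 3(51.41) = 154.2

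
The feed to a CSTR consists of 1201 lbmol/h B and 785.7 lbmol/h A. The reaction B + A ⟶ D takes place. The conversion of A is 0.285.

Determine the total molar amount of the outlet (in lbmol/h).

1760 lbmol/h

A reacted = 0.285 × 785.7 = 223.9 lbmol/h; ν_A = −1, so ξ = 223.9/1 = 223.9 lbmol/h.
Outlet amounts (n = n₀ + ν ξ):
  B: 1201 − 1(223.9) = 977.1
  A: 785.7 − 1(223.9) = 561.8
  D: 0 + 1(223.9) = 223.9
Total out = 977.1 + 561.8 + 223.9 = 1763 lbmol/h.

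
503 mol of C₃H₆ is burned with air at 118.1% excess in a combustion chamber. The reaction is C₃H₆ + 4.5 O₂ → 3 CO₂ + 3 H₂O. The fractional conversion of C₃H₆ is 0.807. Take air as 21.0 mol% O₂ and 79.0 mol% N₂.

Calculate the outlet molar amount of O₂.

Stoichiometric O₂ = 4.5 × 503 = 2264 mol; O₂ fed = 2264 × 2.181 = 4937 mol.
N₂ fed = 4937 × 79/21 = 18570 mol.
Fuel reacted = 0.807 × 503 → ξ = 405.9 mol.
Outlet (n = n₀ + ν ξ):
  C₃H₆: 503 − 1(405.9) = 97.08
  O₂: 4937 − 4.5(405.9) = 3110
  N₂: 18570 (inert)
  CO₂: 0 + 3(405.9) = 1218
  H₂O: 0 + 3(405.9) = 1218

3110 mol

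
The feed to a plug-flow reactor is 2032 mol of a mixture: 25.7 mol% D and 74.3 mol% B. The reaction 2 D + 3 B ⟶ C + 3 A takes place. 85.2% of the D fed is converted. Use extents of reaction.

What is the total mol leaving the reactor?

1810 mol

D reacted = 0.852 × 522.2 = 444.9 mol; ν_D = −2, so ξ = 444.9/2 = 222.5 mol.
Outlet amounts (n = n₀ + ν ξ):
  D: 522.2 − 2(222.5) = 77.29
  B: 1510 − 3(222.5) = 842.4
  C: 0 + 1(222.5) = 222.5
  A: 0 + 3(222.5) = 667.4
Total out = 77.29 + 842.4 + 222.5 + 667.4 = 1810 mol.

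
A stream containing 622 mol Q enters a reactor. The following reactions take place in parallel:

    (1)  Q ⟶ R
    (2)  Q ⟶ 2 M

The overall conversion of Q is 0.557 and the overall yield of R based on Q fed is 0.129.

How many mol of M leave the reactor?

532 mol

Yield of R: 1ξ₁ / 622 = 0.129 → ξ₁ = 80.24 mol.
Conversion of Q: 1ξ₁ + 1ξ₂ = 0.557 × 622 = 346.5 → ξ₂ = 266.2 mol.
Outlet amounts (n = n₀ + Σ ν·ξ):
  Q: 622 − 1(80.24) − 1(266.2) = 275.5
  R: 0 + 1(80.24) = 80.24
  M: 0 + 2(266.2) = 532.4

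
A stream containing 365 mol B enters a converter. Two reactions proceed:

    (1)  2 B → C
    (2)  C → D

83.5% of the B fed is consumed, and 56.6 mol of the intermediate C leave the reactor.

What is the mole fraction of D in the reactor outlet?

0.451

Conversion of B: B consumed = 2ξ₁ = 0.835 × 365 → ξ₁ = 152.4 mol.
C balance: n_C = 0 + 1ξ₁ − 1ξ₂ = 56.6 → ξ₂ = (1·152.4 − 56.6)/1 = 95.79 mol.
Outlet amounts (n = n₀ + Σ ν·ξ):
  B: 365 − 2(152.4) = 60.23
  C: 0 + 1(152.4) − 1(95.79) = 56.6
  D: 0 + 1(95.79) = 95.79
Total out = 212.6 mol; y_D = 95.79 / 212.6 = 0.4505.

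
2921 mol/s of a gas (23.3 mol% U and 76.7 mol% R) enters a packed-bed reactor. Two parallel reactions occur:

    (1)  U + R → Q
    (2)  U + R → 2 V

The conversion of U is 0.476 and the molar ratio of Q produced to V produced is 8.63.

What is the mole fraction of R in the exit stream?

0.733

Conversion of U: U consumed = 0.476 × 680.6 = 324 mol/s = 1ξ₁ + 1ξ₂.
Selectivity: 1ξ₁ / (2ξ₂) = 8.63 → ξ₁ = 17.26 ξ₂.
Substitute: (1·17.26 + 1) ξ₂ = 324 → ξ₂ = 17.74 mol/s, ξ₁ = 306.2 mol/s.
Outlet amounts (n = n₀ + Σ ν·ξ):
  U: 680.6 − 1(306.2) − 1(17.74) = 356.6
  R: 2240 − 1(306.2) − 1(17.74) = 1916
  Q: 0 + 1(306.2) = 306.2
  V: 0 + 2(17.74) = 35.48
Total out = 2615 mol/s; y_R = 1916 / 2615 = 0.7329.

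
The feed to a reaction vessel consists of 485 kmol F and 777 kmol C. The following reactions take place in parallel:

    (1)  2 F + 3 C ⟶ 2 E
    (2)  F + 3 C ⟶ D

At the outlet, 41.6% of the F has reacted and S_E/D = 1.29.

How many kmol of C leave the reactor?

Conversion of F: F consumed = 0.416 × 485 = 201.8 kmol = 2ξ₁ + 1ξ₂.
Selectivity: 2ξ₁ / (1ξ₂) = 1.29 → ξ₁ = 0.645 ξ₂.
Substitute: (2·0.645 + 1) ξ₂ = 201.8 → ξ₂ = 88.1 kmol, ξ₁ = 56.83 kmol.
Outlet amounts (n = n₀ + Σ ν·ξ):
  F: 485 − 2(56.83) − 1(88.1) = 283.2
  C: 777 − 3(56.83) − 3(88.1) = 342.2
  E: 0 + 2(56.83) = 113.7
  D: 0 + 1(88.1) = 88.1

342 kmol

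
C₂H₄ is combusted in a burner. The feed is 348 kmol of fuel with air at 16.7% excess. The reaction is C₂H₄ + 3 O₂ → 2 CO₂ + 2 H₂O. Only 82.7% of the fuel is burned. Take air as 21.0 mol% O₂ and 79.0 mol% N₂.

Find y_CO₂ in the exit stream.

0.0936

Stoichiometric O₂ = 3 × 348 = 1044 kmol; O₂ fed = 1044 × 1.167 = 1218 kmol.
N₂ fed = 1218 × 79/21 = 4583 kmol.
Fuel reacted = 0.827 × 348 → ξ = 287.8 kmol.
Outlet (n = n₀ + ν ξ):
  C₂H₄: 348 − 1(287.8) = 60.2
  O₂: 1218 − 3(287.8) = 355
  N₂: 4583 (inert)
  CO₂: 0 + 2(287.8) = 575.6
  H₂O: 0 + 2(287.8) = 575.6
Total out = 6150 kmol; y_CO₂ = 575.6 / 6150 = 0.0936.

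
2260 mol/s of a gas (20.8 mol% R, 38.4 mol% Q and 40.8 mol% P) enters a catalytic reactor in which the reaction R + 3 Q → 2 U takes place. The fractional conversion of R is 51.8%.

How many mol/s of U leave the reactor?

487 mol/s

R reacted = 0.518 × 470.1 = 243.5 mol/s; ν_R = −1, so ξ = 243.5/1 = 243.5 mol/s.
Outlet amounts (n = n₀ + ν ξ):
  R: 470.1 − 1(243.5) = 226.6
  Q: 867.8 − 3(243.5) = 137.3
  U: 0 + 2(243.5) = 487
  P: 922.1 (inert)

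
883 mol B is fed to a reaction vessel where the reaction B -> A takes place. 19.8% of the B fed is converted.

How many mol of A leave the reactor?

175 mol

B reacted = 0.198 × 883 = 174.8 mol; ν_B = −1, so ξ = 174.8/1 = 174.8 mol.
Outlet amounts (n = n₀ + ν ξ):
  B: 883 − 1(174.8) = 708.2
  A: 0 + 1(174.8) = 174.8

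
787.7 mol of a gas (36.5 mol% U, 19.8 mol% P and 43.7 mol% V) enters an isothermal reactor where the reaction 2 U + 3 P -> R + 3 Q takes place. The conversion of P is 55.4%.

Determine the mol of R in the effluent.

28.8 mol

P reacted = 0.554 × 156 = 86.4 mol; ν_P = −3, so ξ = 86.4/3 = 28.8 mol.
Outlet amounts (n = n₀ + ν ξ):
  U: 287.5 − 2(28.8) = 229.9
  P: 156 − 3(28.8) = 69.56
  R: 0 + 1(28.8) = 28.8
  Q: 0 + 3(28.8) = 86.4
  V: 344.2 (inert)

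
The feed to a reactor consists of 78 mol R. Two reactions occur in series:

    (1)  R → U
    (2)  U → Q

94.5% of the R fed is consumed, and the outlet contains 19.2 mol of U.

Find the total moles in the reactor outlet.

Conversion of R: R consumed = 1ξ₁ = 0.945 × 78 → ξ₁ = 73.71 mol.
U balance: n_U = 0 + 1ξ₁ − 1ξ₂ = 19.2 → ξ₂ = (1·73.71 − 19.2)/1 = 54.51 mol.
Outlet amounts (n = n₀ + Σ ν·ξ):
  R: 78 − 1(73.71) = 4.29
  U: 0 + 1(73.71) − 1(54.51) = 19.2
  Q: 0 + 1(54.51) = 54.51
Total out = 4.29 + 19.2 + 54.51 = 78 mol.

78 mol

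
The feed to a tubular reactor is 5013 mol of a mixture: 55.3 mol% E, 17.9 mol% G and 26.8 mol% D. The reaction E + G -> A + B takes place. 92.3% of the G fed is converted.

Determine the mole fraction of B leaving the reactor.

0.165

G reacted = 0.923 × 897.3 = 828.2 mol; ν_G = −1, so ξ = 828.2/1 = 828.2 mol.
Outlet amounts (n = n₀ + ν ξ):
  E: 2772 − 1(828.2) = 1944
  G: 897.3 − 1(828.2) = 69.09
  A: 0 + 1(828.2) = 828.2
  B: 0 + 1(828.2) = 828.2
  D: 1343 (inert)
Total out = 5013 mol; y_B = 828.2 / 5013 = 0.1652.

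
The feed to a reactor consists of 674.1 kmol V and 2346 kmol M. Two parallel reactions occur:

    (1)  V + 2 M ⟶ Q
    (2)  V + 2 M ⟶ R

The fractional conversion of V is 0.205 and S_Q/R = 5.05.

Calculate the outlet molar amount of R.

22.8 kmol

Conversion of V: V consumed = 0.205 × 674.1 = 138.2 kmol = 1ξ₁ + 1ξ₂.
Selectivity: 1ξ₁ / (1ξ₂) = 5.05 → ξ₁ = 5.05 ξ₂.
Substitute: (1·5.05 + 1) ξ₂ = 138.2 → ξ₂ = 22.84 kmol, ξ₁ = 115.3 kmol.
Outlet amounts (n = n₀ + Σ ν·ξ):
  V: 674.1 − 1(115.3) − 1(22.84) = 535.9
  M: 2346 − 2(115.3) − 2(22.84) = 2070
  Q: 0 + 1(115.3) = 115.3
  R: 0 + 1(22.84) = 22.84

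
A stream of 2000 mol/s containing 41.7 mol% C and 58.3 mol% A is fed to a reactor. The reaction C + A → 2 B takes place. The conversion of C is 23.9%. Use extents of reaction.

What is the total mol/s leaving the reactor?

2000 mol/s

C reacted = 0.239 × 834 = 199.3 mol/s; ν_C = −1, so ξ = 199.3/1 = 199.3 mol/s.
Outlet amounts (n = n₀ + ν ξ):
  C: 834 − 1(199.3) = 634.7
  A: 1166 − 1(199.3) = 966.7
  B: 0 + 2(199.3) = 398.7
Total out = 634.7 + 966.7 + 398.7 = 2000 mol/s.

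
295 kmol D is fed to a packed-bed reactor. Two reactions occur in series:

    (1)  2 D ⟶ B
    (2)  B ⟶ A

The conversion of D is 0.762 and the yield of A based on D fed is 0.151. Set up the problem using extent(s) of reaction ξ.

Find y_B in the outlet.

Conversion of D: D consumed = 2ξ₁ = 0.762 × 295 → ξ₁ = 112.4 kmol.
Yield of A: 1ξ₂ / 295 = 0.151 → ξ₂ = 44.55 kmol.
Outlet amounts (n = n₀ + Σ ν·ξ):
  D: 295 − 2(112.4) = 70.21
  B: 0 + 1(112.4) − 1(44.55) = 67.85
  A: 0 + 1(44.55) = 44.55
Total out = 182.6 kmol; y_B = 67.85 / 182.6 = 0.3716.

0.372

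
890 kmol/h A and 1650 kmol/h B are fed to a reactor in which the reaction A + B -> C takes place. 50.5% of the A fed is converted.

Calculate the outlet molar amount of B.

1200 kmol/h

A reacted = 0.505 × 890 = 449.4 kmol/h; ν_A = −1, so ξ = 449.4/1 = 449.4 kmol/h.
Outlet amounts (n = n₀ + ν ξ):
  A: 890 − 1(449.4) = 440.6
  B: 1650 − 1(449.4) = 1201
  C: 0 + 1(449.4) = 449.4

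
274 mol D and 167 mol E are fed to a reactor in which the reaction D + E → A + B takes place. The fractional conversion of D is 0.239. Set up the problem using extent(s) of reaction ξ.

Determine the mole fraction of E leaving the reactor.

0.23

D reacted = 0.239 × 274 = 65.49 mol; ν_D = −1, so ξ = 65.49/1 = 65.49 mol.
Outlet amounts (n = n₀ + ν ξ):
  D: 274 − 1(65.49) = 208.5
  E: 167 − 1(65.49) = 101.5
  A: 0 + 1(65.49) = 65.49
  B: 0 + 1(65.49) = 65.49
Total out = 441 mol; y_E = 101.5 / 441 = 0.2302.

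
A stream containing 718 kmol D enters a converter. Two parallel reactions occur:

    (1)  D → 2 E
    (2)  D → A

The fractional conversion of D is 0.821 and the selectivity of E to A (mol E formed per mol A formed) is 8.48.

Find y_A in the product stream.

Conversion of D: D consumed = 0.821 × 718 = 589.5 kmol = 1ξ₁ + 1ξ₂.
Selectivity: 2ξ₁ / (1ξ₂) = 8.48 → ξ₁ = 4.24 ξ₂.
Substitute: (1·4.24 + 1) ξ₂ = 589.5 → ξ₂ = 112.5 kmol, ξ₁ = 477 kmol.
Outlet amounts (n = n₀ + Σ ν·ξ):
  D: 718 − 1(477) − 1(112.5) = 128.5
  E: 0 + 2(477) = 954
  A: 0 + 1(112.5) = 112.5
Total out = 1195 kmol; y_A = 112.5 / 1195 = 0.09414.

0.0941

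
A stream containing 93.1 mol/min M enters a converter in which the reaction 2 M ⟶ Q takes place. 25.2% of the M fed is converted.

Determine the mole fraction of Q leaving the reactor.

0.144

M reacted = 0.252 × 93.1 = 23.46 mol/min; ν_M = −2, so ξ = 23.46/2 = 11.73 mol/min.
Outlet amounts (n = n₀ + ν ξ):
  M: 93.1 − 2(11.73) = 69.64
  Q: 0 + 1(11.73) = 11.73
Total out = 81.37 mol/min; y_Q = 11.73 / 81.37 = 0.1442.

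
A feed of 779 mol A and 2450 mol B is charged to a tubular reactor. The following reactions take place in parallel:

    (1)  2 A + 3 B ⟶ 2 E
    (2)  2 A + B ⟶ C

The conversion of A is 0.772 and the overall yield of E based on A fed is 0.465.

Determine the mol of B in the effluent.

1790 mol

Yield of E: 2ξ₁ / 779 = 0.465 → ξ₁ = 181.1 mol.
Conversion of A: 2ξ₁ + 2ξ₂ = 0.772 × 779 = 601.4 → ξ₂ = 119.6 mol.
Outlet amounts (n = n₀ + Σ ν·ξ):
  A: 779 − 2(181.1) − 2(119.6) = 177.6
  B: 2450 − 3(181.1) − 1(119.6) = 1787
  E: 0 + 2(181.1) = 362.2
  C: 0 + 1(119.6) = 119.6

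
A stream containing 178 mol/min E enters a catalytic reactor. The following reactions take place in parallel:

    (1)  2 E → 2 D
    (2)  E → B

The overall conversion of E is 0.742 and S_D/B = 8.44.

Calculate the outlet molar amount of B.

14 mol/min

Conversion of E: E consumed = 0.742 × 178 = 132.1 mol/min = 2ξ₁ + 1ξ₂.
Selectivity: 2ξ₁ / (1ξ₂) = 8.44 → ξ₁ = 4.22 ξ₂.
Substitute: (2·4.22 + 1) ξ₂ = 132.1 → ξ₂ = 13.99 mol/min, ξ₁ = 59.04 mol/min.
Outlet amounts (n = n₀ + Σ ν·ξ):
  E: 178 − 2(59.04) − 1(13.99) = 45.92
  D: 0 + 2(59.04) = 118.1
  B: 0 + 1(13.99) = 13.99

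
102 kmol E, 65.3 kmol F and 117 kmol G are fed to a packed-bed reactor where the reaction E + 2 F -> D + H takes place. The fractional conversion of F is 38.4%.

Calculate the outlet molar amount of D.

12.5 kmol

F reacted = 0.384 × 65.3 = 25.08 kmol; ν_F = −2, so ξ = 25.08/2 = 12.54 kmol.
Outlet amounts (n = n₀ + ν ξ):
  E: 102 − 1(12.54) = 89.46
  F: 65.3 − 2(12.54) = 40.22
  D: 0 + 1(12.54) = 12.54
  H: 0 + 1(12.54) = 12.54
  G: 117 (inert)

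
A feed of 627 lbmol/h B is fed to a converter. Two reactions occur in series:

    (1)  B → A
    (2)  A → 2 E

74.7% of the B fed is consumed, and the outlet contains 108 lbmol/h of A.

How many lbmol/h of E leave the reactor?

721 lbmol/h

Conversion of B: B consumed = 1ξ₁ = 0.747 × 627 → ξ₁ = 468.4 lbmol/h.
A balance: n_A = 0 + 1ξ₁ − 1ξ₂ = 108 → ξ₂ = (1·468.4 − 108)/1 = 360.4 lbmol/h.
Outlet amounts (n = n₀ + Σ ν·ξ):
  B: 627 − 1(468.4) = 158.6
  A: 0 + 1(468.4) − 1(360.4) = 108
  E: 0 + 2(360.4) = 720.7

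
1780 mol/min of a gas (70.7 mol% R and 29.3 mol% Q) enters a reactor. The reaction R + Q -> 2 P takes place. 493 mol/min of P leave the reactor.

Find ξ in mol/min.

ξ = 246 mol/min

For P: n = n₀ + 2ξ → 493 = 0 + 2ξ, giving ξ = 246.5 mol/min.
Outlet amounts (n = n₀ + ν ξ):
  R: 1258 − 1(246.5) = 1012
  Q: 521.5 − 1(246.5) = 275
  P: 0 + 2(246.5) = 493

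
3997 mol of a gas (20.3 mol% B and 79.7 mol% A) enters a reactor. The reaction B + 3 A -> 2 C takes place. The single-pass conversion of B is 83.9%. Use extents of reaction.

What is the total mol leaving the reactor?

2640 mol

B reacted = 0.839 × 811.4 = 680.8 mol; ν_B = −1, so ξ = 680.8/1 = 680.8 mol.
Outlet amounts (n = n₀ + ν ξ):
  B: 811.4 − 1(680.8) = 130.6
  A: 3186 − 3(680.8) = 1143
  C: 0 + 2(680.8) = 1362
Total out = 130.6 + 1143 + 1362 = 2635 mol.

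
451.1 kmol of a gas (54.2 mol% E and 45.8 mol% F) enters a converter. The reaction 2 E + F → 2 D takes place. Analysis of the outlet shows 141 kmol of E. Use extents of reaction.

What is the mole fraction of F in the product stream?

0.388

For E: n = n₀ − 2ξ → 141 = 244.5 − 2ξ, giving ξ = 51.75 kmol.
Outlet amounts (n = n₀ + ν ξ):
  E: 244.5 − 2(51.75) = 141
  F: 206.6 − 1(51.75) = 154.9
  D: 0 + 2(51.75) = 103.5
Total out = 399.4 kmol; y_F = 154.9 / 399.4 = 0.3878.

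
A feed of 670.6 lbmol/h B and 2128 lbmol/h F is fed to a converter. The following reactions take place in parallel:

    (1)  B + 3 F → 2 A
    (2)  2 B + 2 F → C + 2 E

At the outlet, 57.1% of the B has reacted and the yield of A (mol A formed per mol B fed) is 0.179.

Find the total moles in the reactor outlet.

2520 lbmol/h

Yield of A: 2ξ₁ / 670.6 = 0.179 → ξ₁ = 60.02 lbmol/h.
Conversion of B: 1ξ₁ + 2ξ₂ = 0.571 × 670.6 = 382.9 → ξ₂ = 161.4 lbmol/h.
Outlet amounts (n = n₀ + Σ ν·ξ):
  B: 670.6 − 1(60.02) − 2(161.4) = 287.7
  F: 2128 − 3(60.02) − 2(161.4) = 1625
  A: 0 + 2(60.02) = 120
  C: 0 + 1(161.4) = 161.4
  E: 0 + 2(161.4) = 322.9
Total out = 287.7 + 1625 + 120 + 161.4 + 322.9 = 2517 lbmol/h.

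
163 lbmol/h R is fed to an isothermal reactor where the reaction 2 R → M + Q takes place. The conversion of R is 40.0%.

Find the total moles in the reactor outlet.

R reacted = 0.4 × 163 = 65.2 lbmol/h; ν_R = −2, so ξ = 65.2/2 = 32.6 lbmol/h.
Outlet amounts (n = n₀ + ν ξ):
  R: 163 − 2(32.6) = 97.8
  M: 0 + 1(32.6) = 32.6
  Q: 0 + 1(32.6) = 32.6
Total out = 97.8 + 32.6 + 32.6 = 163 lbmol/h.

163 lbmol/h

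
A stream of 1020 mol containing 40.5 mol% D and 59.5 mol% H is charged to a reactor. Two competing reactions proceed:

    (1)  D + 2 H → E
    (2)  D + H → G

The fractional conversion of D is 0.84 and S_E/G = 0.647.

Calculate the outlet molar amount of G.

211 mol

Conversion of D: D consumed = 0.84 × 413.1 = 347 mol = 1ξ₁ + 1ξ₂.
Selectivity: 1ξ₁ / (1ξ₂) = 0.647 → ξ₁ = 0.647 ξ₂.
Substitute: (1·0.647 + 1) ξ₂ = 347 → ξ₂ = 210.7 mol, ξ₁ = 136.3 mol.
Outlet amounts (n = n₀ + Σ ν·ξ):
  D: 413.1 − 1(136.3) − 1(210.7) = 66.1
  H: 606.9 − 2(136.3) − 1(210.7) = 123.6
  E: 0 + 1(136.3) = 136.3
  G: 0 + 1(210.7) = 210.7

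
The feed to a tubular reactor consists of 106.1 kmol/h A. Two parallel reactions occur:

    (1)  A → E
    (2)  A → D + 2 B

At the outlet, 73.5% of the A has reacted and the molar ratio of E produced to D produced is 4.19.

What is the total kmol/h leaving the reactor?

136 kmol/h

Conversion of A: A consumed = 0.735 × 106.1 = 77.98 kmol/h = 1ξ₁ + 1ξ₂.
Selectivity: 1ξ₁ / (1ξ₂) = 4.19 → ξ₁ = 4.19 ξ₂.
Substitute: (1·4.19 + 1) ξ₂ = 77.98 → ξ₂ = 15.03 kmol/h, ξ₁ = 62.96 kmol/h.
Outlet amounts (n = n₀ + Σ ν·ξ):
  A: 106.1 − 1(62.96) − 1(15.03) = 28.12
  E: 0 + 1(62.96) = 62.96
  D: 0 + 1(15.03) = 15.03
  B: 0 + 2(15.03) = 30.05
Total out = 28.12 + 62.96 + 15.03 + 30.05 = 136.2 kmol/h.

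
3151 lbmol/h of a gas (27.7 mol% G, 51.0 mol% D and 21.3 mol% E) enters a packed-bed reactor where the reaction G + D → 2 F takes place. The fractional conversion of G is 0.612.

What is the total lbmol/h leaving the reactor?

3150 lbmol/h

G reacted = 0.612 × 872.8 = 534.2 lbmol/h; ν_G = −1, so ξ = 534.2/1 = 534.2 lbmol/h.
Outlet amounts (n = n₀ + ν ξ):
  G: 872.8 − 1(534.2) = 338.7
  D: 1607 − 1(534.2) = 1073
  F: 0 + 2(534.2) = 1068
  E: 671.2 (inert)
Total out = 338.7 + 1073 + 1068 + 671.2 = 3151 lbmol/h.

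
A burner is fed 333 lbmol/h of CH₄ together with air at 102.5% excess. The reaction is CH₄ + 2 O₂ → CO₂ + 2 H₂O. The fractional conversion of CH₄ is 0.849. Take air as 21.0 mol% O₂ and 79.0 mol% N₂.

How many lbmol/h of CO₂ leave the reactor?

Stoichiometric O₂ = 2 × 333 = 666 lbmol/h; O₂ fed = 666 × 2.025 = 1349 lbmol/h.
N₂ fed = 1349 × 79/21 = 5073 lbmol/h.
Fuel reacted = 0.849 × 333 → ξ = 282.7 lbmol/h.
Outlet (n = n₀ + ν ξ):
  CH₄: 333 − 1(282.7) = 50.28
  O₂: 1349 − 2(282.7) = 783.2
  N₂: 5073 (inert)
  CO₂: 0 + 1(282.7) = 282.7
  H₂O: 0 + 2(282.7) = 565.4

283 lbmol/h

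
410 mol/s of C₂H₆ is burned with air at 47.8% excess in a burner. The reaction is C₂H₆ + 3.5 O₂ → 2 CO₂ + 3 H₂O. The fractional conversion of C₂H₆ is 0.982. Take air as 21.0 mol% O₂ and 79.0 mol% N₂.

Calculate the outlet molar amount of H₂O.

Stoichiometric O₂ = 3.5 × 410 = 1435 mol/s; O₂ fed = 1435 × 1.478 = 2121 mol/s.
N₂ fed = 2121 × 79/21 = 7979 mol/s.
Fuel reacted = 0.982 × 410 → ξ = 402.6 mol/s.
Outlet (n = n₀ + ν ξ):
  C₂H₆: 410 − 1(402.6) = 7.38
  O₂: 2121 − 3.5(402.6) = 711.8
  N₂: 7979 (inert)
  CO₂: 0 + 2(402.6) = 805.2
  H₂O: 0 + 3(402.6) = 1208

1210 mol/s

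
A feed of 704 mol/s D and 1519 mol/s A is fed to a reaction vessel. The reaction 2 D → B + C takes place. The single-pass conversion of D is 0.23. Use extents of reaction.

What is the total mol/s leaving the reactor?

2220 mol/s

D reacted = 0.23 × 704 = 161.9 mol/s; ν_D = −2, so ξ = 161.9/2 = 80.96 mol/s.
Outlet amounts (n = n₀ + ν ξ):
  D: 704 − 2(80.96) = 542.1
  B: 0 + 1(80.96) = 80.96
  C: 0 + 1(80.96) = 80.96
  A: 1519 (inert)
Total out = 542.1 + 80.96 + 80.96 + 1519 = 2223 mol/s.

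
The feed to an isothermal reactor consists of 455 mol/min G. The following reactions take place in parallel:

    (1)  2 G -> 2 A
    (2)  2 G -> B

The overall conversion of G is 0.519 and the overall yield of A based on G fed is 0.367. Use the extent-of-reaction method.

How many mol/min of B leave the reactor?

34.6 mol/min

Yield of A: 2ξ₁ / 455 = 0.367 → ξ₁ = 83.49 mol/min.
Conversion of G: 2ξ₁ + 2ξ₂ = 0.519 × 455 = 236.1 → ξ₂ = 34.58 mol/min.
Outlet amounts (n = n₀ + Σ ν·ξ):
  G: 455 − 2(83.49) − 2(34.58) = 218.9
  A: 0 + 2(83.49) = 167
  B: 0 + 1(34.58) = 34.58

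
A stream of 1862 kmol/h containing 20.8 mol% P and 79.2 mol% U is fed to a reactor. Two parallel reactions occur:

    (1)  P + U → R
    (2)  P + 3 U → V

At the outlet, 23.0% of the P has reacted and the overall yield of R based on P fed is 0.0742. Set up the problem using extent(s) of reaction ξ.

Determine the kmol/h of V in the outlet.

Yield of R: 1ξ₁ / 387.3 = 0.0742 → ξ₁ = 28.74 kmol/h.
Conversion of P: 1ξ₁ + 1ξ₂ = 0.23 × 387.3 = 89.08 → ξ₂ = 60.34 kmol/h.
Outlet amounts (n = n₀ + Σ ν·ξ):
  P: 387.3 − 1(28.74) − 1(60.34) = 298.2
  U: 1475 − 1(28.74) − 3(60.34) = 1265
  R: 0 + 1(28.74) = 28.74
  V: 0 + 1(60.34) = 60.34

60.3 kmol/h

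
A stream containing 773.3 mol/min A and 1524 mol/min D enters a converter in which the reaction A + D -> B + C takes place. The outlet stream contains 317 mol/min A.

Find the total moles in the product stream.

For A: n = n₀ − 1ξ → 317 = 773.3 − 1ξ, giving ξ = 456.3 mol/min.
Outlet amounts (n = n₀ + ν ξ):
  A: 773.3 − 1(456.3) = 317
  D: 1524 − 1(456.3) = 1068
  B: 0 + 1(456.3) = 456.3
  C: 0 + 1(456.3) = 456.3
Total out = 317 + 1068 + 456.3 + 456.3 = 2297 mol/min.

2300 mol/min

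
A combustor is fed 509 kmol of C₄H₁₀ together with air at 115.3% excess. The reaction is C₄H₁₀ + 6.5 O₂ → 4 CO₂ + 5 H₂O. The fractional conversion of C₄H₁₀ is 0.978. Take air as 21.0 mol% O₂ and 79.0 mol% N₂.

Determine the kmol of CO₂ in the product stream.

Stoichiometric O₂ = 6.5 × 509 = 3308 kmol; O₂ fed = 3308 × 2.153 = 7123 kmol.
N₂ fed = 7123 × 79/21 = 26800 kmol.
Fuel reacted = 0.978 × 509 → ξ = 497.8 kmol.
Outlet (n = n₀ + ν ξ):
  C₄H₁₀: 509 − 1(497.8) = 11.2
  O₂: 7123 − 6.5(497.8) = 3887
  N₂: 26800 (inert)
  CO₂: 0 + 4(497.8) = 1991
  H₂O: 0 + 5(497.8) = 2489

1990 kmol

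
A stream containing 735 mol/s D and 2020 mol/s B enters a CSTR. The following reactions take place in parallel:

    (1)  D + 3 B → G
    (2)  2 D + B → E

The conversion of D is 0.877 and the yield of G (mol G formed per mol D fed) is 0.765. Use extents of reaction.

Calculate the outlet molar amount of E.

Yield of G: 1ξ₁ / 735 = 0.765 → ξ₁ = 562.3 mol/s.
Conversion of D: 1ξ₁ + 2ξ₂ = 0.877 × 735 = 644.6 → ξ₂ = 41.16 mol/s.
Outlet amounts (n = n₀ + Σ ν·ξ):
  D: 735 − 1(562.3) − 2(41.16) = 90.4
  B: 2020 − 3(562.3) − 1(41.16) = 292
  G: 0 + 1(562.3) = 562.3
  E: 0 + 1(41.16) = 41.16

41.2 mol/s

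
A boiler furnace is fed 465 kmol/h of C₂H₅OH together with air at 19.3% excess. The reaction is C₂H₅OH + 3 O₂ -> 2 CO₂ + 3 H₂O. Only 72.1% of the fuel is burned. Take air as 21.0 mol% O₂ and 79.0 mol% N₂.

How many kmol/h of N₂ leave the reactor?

Stoichiometric O₂ = 3 × 465 = 1395 kmol/h; O₂ fed = 1395 × 1.193 = 1664 kmol/h.
N₂ fed = 1664 × 79/21 = 6261 kmol/h.
Fuel reacted = 0.721 × 465 → ξ = 335.3 kmol/h.
Outlet (n = n₀ + ν ξ):
  C₂H₅OH: 465 − 1(335.3) = 129.7
  O₂: 1664 − 3(335.3) = 658.4
  N₂: 6261 (inert)
  CO₂: 0 + 2(335.3) = 670.5
  H₂O: 0 + 3(335.3) = 1006

6260 kmol/h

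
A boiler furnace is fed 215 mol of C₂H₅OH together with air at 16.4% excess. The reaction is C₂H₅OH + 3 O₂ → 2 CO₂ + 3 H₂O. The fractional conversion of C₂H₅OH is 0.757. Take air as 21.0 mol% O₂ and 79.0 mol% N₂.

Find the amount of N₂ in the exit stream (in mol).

2820 mol

Stoichiometric O₂ = 3 × 215 = 645 mol; O₂ fed = 645 × 1.164 = 750.8 mol.
N₂ fed = 750.8 × 79/21 = 2824 mol.
Fuel reacted = 0.757 × 215 → ξ = 162.8 mol.
Outlet (n = n₀ + ν ξ):
  C₂H₅OH: 215 − 1(162.8) = 52.25
  O₂: 750.8 − 3(162.8) = 262.5
  N₂: 2824 (inert)
  CO₂: 0 + 2(162.8) = 325.5
  H₂O: 0 + 3(162.8) = 488.3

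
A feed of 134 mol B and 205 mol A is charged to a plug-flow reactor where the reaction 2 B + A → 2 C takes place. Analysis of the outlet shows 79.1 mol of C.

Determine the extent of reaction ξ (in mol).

ξ = 39.5 mol

For C: n = n₀ + 2ξ → 79.1 = 0 + 2ξ, giving ξ = 39.55 mol.
Outlet amounts (n = n₀ + ν ξ):
  B: 134 − 2(39.55) = 54.9
  A: 205 − 1(39.55) = 165.4
  C: 0 + 2(39.55) = 79.1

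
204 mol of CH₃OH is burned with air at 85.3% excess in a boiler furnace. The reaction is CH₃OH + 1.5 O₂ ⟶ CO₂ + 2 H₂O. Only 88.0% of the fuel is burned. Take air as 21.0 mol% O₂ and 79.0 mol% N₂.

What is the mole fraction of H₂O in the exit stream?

Stoichiometric O₂ = 1.5 × 204 = 306 mol; O₂ fed = 306 × 1.853 = 567 mol.
N₂ fed = 567 × 79/21 = 2133 mol.
Fuel reacted = 0.88 × 204 → ξ = 179.5 mol.
Outlet (n = n₀ + ν ξ):
  CH₃OH: 204 − 1(179.5) = 24.48
  O₂: 567 − 1.5(179.5) = 297.7
  N₂: 2133 (inert)
  CO₂: 0 + 1(179.5) = 179.5
  H₂O: 0 + 2(179.5) = 359
Total out = 2994 mol; y_H₂O = 359 / 2994 = 0.1199.

0.12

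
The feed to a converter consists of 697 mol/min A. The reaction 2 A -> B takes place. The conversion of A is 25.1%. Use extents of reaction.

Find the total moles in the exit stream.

A reacted = 0.251 × 697 = 174.9 mol/min; ν_A = −2, so ξ = 174.9/2 = 87.47 mol/min.
Outlet amounts (n = n₀ + ν ξ):
  A: 697 − 2(87.47) = 522.1
  B: 0 + 1(87.47) = 87.47
Total out = 522.1 + 87.47 = 609.5 mol/min.

610 mol/min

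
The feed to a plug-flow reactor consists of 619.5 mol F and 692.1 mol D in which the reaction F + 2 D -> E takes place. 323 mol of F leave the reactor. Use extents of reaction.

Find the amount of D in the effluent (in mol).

99.1 mol

For F: n = n₀ − 1ξ → 323 = 619.5 − 1ξ, giving ξ = 296.5 mol.
Outlet amounts (n = n₀ + ν ξ):
  F: 619.5 − 1(296.5) = 323
  D: 692.1 − 2(296.5) = 99.1
  E: 0 + 1(296.5) = 296.5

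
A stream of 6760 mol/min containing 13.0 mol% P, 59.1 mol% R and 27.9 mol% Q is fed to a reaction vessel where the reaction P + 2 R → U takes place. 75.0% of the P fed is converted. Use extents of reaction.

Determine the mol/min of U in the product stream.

P reacted = 0.75 × 878.8 = 659.1 mol/min; ν_P = −1, so ξ = 659.1/1 = 659.1 mol/min.
Outlet amounts (n = n₀ + ν ξ):
  P: 878.8 − 1(659.1) = 219.7
  R: 3995 − 2(659.1) = 2677
  U: 0 + 1(659.1) = 659.1
  Q: 1886 (inert)

659 mol/min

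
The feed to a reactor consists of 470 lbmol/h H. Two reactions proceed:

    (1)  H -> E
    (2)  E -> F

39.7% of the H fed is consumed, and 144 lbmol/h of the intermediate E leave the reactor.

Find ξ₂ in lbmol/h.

Conversion of H: H consumed = 1ξ₁ = 0.397 × 470 → ξ₁ = 186.6 lbmol/h.
E balance: n_E = 0 + 1ξ₁ − 1ξ₂ = 144 → ξ₂ = (1·186.6 − 144)/1 = 42.59 lbmol/h.
Outlet amounts (n = n₀ + Σ ν·ξ):
  H: 470 − 1(186.6) = 283.4
  E: 0 + 1(186.6) − 1(42.59) = 144
  F: 0 + 1(42.59) = 42.59

ξ₂ = 42.6 lbmol/h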